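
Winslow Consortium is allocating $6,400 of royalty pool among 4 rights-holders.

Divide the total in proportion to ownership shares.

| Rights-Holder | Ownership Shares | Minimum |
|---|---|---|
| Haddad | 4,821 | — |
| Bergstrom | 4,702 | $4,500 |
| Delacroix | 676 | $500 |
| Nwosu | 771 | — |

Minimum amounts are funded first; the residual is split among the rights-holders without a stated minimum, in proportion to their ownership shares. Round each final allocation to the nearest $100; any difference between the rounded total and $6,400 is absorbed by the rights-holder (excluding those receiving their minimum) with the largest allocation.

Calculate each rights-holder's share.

Haddad: $1,200; Bergstrom: $4,500; Delacroix: $500; Nwosu: $200

Fund the minimums — Bergstrom $4,500; Delacroix $500. Balance $1,400.
Balance split over remaining ownership shares 5,592: Haddad 1,206.97 → $1,200; Nwosu 193.03 → $200.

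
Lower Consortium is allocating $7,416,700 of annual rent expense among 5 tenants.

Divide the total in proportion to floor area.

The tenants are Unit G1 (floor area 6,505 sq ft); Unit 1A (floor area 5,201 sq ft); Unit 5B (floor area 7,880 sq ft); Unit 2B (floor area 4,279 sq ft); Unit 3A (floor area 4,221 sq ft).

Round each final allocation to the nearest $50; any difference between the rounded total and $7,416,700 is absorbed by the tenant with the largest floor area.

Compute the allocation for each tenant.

Unit G1: $1,717,800 · Unit 1A: $1,373,450 · Unit 5B: $2,080,850 · Unit 2B: $1,129,950 · Unit 3A: $1,114,650

Combined floor area = 6,505 + 5,201 + 7,880 + 4,279 + 4,221 = 28,086.
Unrounded shares: Unit G1 1,717,782.29; Unit 1A 1,373,433.62; Unit 5B 2,080,880.01; Unit 2B 1,129,960.10; Unit 3A 1,114,643.98.
At nearest $50: Unit G1 $1,717,800; Unit 1A $1,373,450; Unit 5B $2,080,900; Unit 2B $1,129,950; Unit 3A $1,114,650. Sum = $7,416,750.
Difference $7,416,700 − $7,416,750 = −$50 applied to largest floor area (Unit 5B): Unit 5B becomes $2,080,850.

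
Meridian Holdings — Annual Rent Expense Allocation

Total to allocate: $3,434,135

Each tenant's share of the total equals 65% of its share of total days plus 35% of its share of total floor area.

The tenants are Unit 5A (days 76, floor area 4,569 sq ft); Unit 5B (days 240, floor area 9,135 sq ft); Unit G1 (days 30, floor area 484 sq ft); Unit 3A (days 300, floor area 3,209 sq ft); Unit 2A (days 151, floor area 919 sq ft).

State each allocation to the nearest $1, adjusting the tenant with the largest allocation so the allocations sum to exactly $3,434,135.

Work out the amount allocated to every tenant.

Unit 5A: $512,687 | Unit 5B: $1,271,640 | Unit G1: $115,784 | Unit 3A: $1,050,805 | Unit 2A: $483,219

Totals — days 797, floor area 18,316.
Blended shares (65% days + 35% floor area): Unit 5A 0.1493; Unit 5B 0.3703; Unit G1 0.0337; Unit 3A 0.3060; Unit 2A 0.1407.
Unrounded shares: Unit 5A 512,686.63; Unit 5B 1,271,641.29; Unit G1 115,783.56; Unit 3A 1,050,804.81; Unit 2A 483,218.71.
After rounding ($1): Unit 5A $512,687; Unit 5B $1,271,641; Unit G1 $115,784; Unit 3A $1,050,805; Unit 2A $483,219. Sum = $3,434,136.
Difference $3,434,135 − $3,434,136 = −$1 applied to largest allocation (Unit 5B): Unit 5B becomes $1,271,640.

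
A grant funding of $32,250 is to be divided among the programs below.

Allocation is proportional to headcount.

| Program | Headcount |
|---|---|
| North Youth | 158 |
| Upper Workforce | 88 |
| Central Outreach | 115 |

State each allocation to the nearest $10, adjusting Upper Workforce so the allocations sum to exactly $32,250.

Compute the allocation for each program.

Headcount total: 361.
Proportional shares: North Youth 158/361 × $32,250 = 14,114.96; Upper Workforce 88/361 × $32,250 = 7,861.50; Central Outreach 115/361 × $32,250 = 10,273.55.
At nearest $10: North Youth $14,110; Upper Workforce $7,860; Central Outreach $10,270. Sum = $32,240.
Difference $32,250 − $32,240 = +$10 applied to Upper Workforce: Upper Workforce becomes $7,870.

North Youth: $14,110 · Upper Workforce: $7,870 · Central Outreach: $10,270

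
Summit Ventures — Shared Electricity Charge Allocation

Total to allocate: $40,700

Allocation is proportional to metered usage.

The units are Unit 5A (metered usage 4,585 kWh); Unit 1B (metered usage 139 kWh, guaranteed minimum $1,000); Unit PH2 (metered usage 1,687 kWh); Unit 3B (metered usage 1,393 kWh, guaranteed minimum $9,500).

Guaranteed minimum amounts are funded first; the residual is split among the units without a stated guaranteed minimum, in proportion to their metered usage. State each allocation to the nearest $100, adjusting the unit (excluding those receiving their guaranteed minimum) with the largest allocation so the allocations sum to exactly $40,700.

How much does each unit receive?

Guaranteed amounts: Unit 1B $1,000; Unit 3B $9,500. Residual $30,200.
Residual split over remaining metered usage 6,272: Unit 5A 22,077.01 → $22,100; Unit PH2 8,122.99 → $8,100.

Unit 5A: $22,100 | Unit 1B: $1,000 | Unit PH2: $8,100 | Unit 3B: $9,500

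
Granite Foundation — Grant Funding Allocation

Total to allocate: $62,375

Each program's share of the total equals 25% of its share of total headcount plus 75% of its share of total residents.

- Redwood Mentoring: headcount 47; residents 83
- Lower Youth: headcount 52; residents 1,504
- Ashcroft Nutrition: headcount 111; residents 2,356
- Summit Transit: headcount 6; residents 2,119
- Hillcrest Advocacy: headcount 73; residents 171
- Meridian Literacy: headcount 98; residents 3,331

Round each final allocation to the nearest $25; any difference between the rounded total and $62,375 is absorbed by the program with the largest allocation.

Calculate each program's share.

Redwood Mentoring: $2,300; Lower Youth: $9,450; Ashcroft Nutrition: $16,000; Summit Transit: $10,600; Hillcrest Advocacy: $3,775; Meridian Literacy: $20,250

Totals — headcount 387, residents 9,564.
Blended shares (25% headcount + 75% residents): Redwood Mentoring 0.0369; Lower Youth 0.1515; Ashcroft Nutrition 0.2565; Summit Transit 0.1700; Hillcrest Advocacy 0.0606; Meridian Literacy 0.3245.
Unrounded shares: Redwood Mentoring 2,299.80; Lower Youth 9,451.93; Ashcroft Nutrition 15,996.74; Summit Transit 10,606.62; Hillcrest Advocacy 3,777.88; Meridian Literacy 20,242.02.
At nearest $25: Redwood Mentoring $2,300; Lower Youth $9,450; Ashcroft Nutrition $16,000; Summit Transit $10,600; Hillcrest Advocacy $3,775; Meridian Literacy $20,250. Sum = $62,375.
Sum already equals the total — no adjustment.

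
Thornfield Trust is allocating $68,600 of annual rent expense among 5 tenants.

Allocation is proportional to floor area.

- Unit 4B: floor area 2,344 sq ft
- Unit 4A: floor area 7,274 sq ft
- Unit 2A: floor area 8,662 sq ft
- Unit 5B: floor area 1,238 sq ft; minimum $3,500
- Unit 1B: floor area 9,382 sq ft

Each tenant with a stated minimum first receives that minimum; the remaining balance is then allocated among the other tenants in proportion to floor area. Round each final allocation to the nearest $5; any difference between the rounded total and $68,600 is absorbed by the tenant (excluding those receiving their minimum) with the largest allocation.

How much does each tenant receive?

Unit 4B: $5,515; Unit 4A: $17,120; Unit 2A: $20,385; Unit 5B: $3,500; Unit 1B: $22,080

Guaranteed amounts: Unit 5B $3,500. Residual $65,100.
Residual split over remaining floor area 27,662: Unit 4B 5,516.39 → $5,515; Unit 4A 17,118.70 → $17,120; Unit 2A 20,385.23 → $20,385; Unit 1B 22,079.68 → $22,080.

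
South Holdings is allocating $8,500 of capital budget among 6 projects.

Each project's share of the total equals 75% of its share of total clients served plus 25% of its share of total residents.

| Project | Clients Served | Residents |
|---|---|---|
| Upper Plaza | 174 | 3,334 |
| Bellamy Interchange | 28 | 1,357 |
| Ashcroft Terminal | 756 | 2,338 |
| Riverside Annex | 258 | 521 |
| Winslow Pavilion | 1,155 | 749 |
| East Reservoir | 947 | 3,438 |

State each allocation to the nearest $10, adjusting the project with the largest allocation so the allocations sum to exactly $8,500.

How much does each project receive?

Totals — clients served 3,318, residents 11,737.
Composite weights (75% clients served + 25% residents): Upper Plaza 0.1103; Bellamy Interchange 0.0352; Ashcroft Terminal 0.2207; Riverside Annex 0.0694; Winslow Pavilion 0.2770; East Reservoir 0.2873.
Proportional shares: Upper Plaza 937.94; Bellamy Interchange 299.48; Ashcroft Terminal 1,875.83; Riverside Annex 590.03; Winslow Pavilion 2,354.75; East Reservoir 2,441.96.
At nearest $10: Upper Plaza $940; Bellamy Interchange $300; Ashcroft Terminal $1,880; Riverside Annex $590; Winslow Pavilion $2,350; East Reservoir $2,440. Sum = $8,500.
Sum already equals the total — no adjustment.

Upper Plaza: $940; Bellamy Interchange: $300; Ashcroft Terminal: $1,880; Riverside Annex: $590; Winslow Pavilion: $2,350; East Reservoir: $2,440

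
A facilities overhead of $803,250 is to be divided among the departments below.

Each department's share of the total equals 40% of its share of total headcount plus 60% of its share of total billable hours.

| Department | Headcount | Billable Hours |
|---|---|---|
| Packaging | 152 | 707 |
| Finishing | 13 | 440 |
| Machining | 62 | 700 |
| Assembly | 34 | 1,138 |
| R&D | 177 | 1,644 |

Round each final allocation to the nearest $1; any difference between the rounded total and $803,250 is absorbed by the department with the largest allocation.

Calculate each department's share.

Totals — headcount 438, billable hours 4,629.
Combined weights (40% headcount + 60% billable hours): Packaging 0.2305; Finishing 0.0689; Machining 0.1474; Assembly 0.1786; R&D 0.3747.
Raw shares: Packaging 185,110.93; Finishing 55,347.06; Machining 118,361.57; Assembly 143,424.38; R&D 301,006.06.
After rounding ($1): Packaging $185,111; Finishing $55,347; Machining $118,362; Assembly $143,424; R&D $301,006. Sum = $803,250.
Sum already equals the total — no adjustment.

Packaging: $185,111; Finishing: $55,347; Machining: $118,362; Assembly: $143,424; R&D: $301,006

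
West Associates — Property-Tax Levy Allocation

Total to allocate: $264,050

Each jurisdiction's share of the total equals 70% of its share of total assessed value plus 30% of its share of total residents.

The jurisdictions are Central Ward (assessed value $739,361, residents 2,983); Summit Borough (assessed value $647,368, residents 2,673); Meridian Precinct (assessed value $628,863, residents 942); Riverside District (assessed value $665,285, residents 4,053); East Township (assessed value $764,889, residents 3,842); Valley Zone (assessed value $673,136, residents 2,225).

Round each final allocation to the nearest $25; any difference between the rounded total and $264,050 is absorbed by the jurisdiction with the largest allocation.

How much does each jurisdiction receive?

Central Ward: $47,325 · Summit Borough: $41,725 · Meridian Precinct: $32,675 · Riverside District: $49,050 · East Township: $52,525 · Valley Zone: $40,750

Assessed value total 4,118,902; residents total 16,718.
Composite weights (70% assessed value + 30% residents): Central Ward 0.1792; Summit Borough 0.1580; Meridian Precinct 0.1238; Riverside District 0.1858; East Township 0.1989; Valley Zone 0.1543.
Unrounded shares: Central Ward 47,313.06; Summit Borough 41,716.02; Meridian Precinct 32,683.60; Riverside District 49,058.90; East Township 52,528.83; Valley Zone 40,749.59.
Rounded to nearest $25: Central Ward $47,325; Summit Borough $41,725; Meridian Precinct $32,675; Riverside District $49,050; East Township $52,525; Valley Zone $40,750. Sum = $264,050.
Sum already equals the total — no adjustment.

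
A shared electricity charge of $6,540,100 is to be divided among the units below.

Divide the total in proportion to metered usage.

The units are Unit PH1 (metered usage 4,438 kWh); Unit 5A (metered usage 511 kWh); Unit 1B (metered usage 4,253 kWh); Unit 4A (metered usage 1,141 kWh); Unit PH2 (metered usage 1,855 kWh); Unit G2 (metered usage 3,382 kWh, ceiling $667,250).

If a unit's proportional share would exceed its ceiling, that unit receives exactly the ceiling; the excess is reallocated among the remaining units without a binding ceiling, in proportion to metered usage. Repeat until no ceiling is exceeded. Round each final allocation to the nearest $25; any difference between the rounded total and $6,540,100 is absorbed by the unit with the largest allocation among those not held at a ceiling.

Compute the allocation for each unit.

Unit PH1: $2,136,725; Unit 5A: $246,025; Unit 1B: $2,047,650; Unit 4A: $549,350; Unit PH2: $893,100; Unit G2: $667,250

Metered usage total: 15,580.
Pro-rata shares before constraints: Unit PH1 1,862,963.02; Unit 5A 214,505.21; Unit 1B 1,785,304.58; Unit 4A 478,963.68; Unit PH2 778,683.28; Unit G2 1,419,680.24.
Held at cap: Unit G2 ($667,250); residual $5,872,850 reallocated over remaining metered usage 12,198.
Remaining shares: Unit PH1 2,136,719.81 → $2,136,725; Unit 5A 246,026.10 → $246,025; Unit 1B 2,047,649.70 → $2,047,650; Unit 4A 549,345.95 → $549,350; Unit PH2 893,108.44 → $893,100.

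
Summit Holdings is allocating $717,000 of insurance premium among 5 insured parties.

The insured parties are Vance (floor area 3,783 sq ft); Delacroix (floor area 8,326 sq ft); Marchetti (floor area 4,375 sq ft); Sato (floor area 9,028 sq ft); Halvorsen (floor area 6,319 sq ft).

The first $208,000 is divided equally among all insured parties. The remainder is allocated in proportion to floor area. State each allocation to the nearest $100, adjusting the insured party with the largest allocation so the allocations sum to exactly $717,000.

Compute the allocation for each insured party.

Vance: $102,100 | Delacroix: $174,700 | Marchetti: $111,600 | Sato: $186,000 | Halvorsen: $142,600

First tranche $208,000 split equally: $41,600 each.
Remainder $509,000 by floor area (total 31,831): Vance 60,492.82 → $60,500; Delacroix 133,138.58 → $133,100; Marchetti 69,959.32 → $70,000; Sato 144,364.05 → $144,400; Halvorsen 101,045.24 → $101,000.
Totals: Vance $41,600 + $60,500 = $102,100; Delacroix $41,600 + $133,100 = $174,700; Marchetti $41,600 + $70,000 = $111,600; Sato $41,600 + $144,400 = $186,000; Halvorsen $41,600 + $101,000 = $142,600.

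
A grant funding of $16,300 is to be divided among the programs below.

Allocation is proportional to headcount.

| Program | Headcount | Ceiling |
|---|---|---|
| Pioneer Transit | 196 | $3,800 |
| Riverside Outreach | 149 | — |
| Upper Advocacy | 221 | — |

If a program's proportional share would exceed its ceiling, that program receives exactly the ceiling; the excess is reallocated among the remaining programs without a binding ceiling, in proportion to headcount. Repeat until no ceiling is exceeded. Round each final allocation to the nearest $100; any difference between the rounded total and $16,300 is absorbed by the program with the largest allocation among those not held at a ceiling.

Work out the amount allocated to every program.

Pioneer Transit: $3,800 · Riverside Outreach: $5,000 · Upper Advocacy: $7,500

Total headcount = 566.
Proportional shares (ignoring caps): Pioneer Transit 5,644.52; Riverside Outreach 4,290.99; Upper Advocacy 6,364.49.
Cap binds for Pioneer Transit ($3,800); remaining pool $12,500 reallocated over remaining headcount 370.
Remaining shares: Riverside Outreach 5,033.78 → $5,000; Upper Advocacy 7,466.22 → $7,500.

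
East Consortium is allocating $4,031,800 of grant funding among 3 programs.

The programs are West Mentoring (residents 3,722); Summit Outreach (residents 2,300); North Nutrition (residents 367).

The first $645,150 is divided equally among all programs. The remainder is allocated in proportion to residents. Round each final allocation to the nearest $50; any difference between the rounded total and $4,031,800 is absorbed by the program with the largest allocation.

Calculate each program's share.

First tranche $645,150 split equally: $215,050 each.
Remainder $3,386,650 by residents (total 6,389): West Mentoring 1,972,939.63 → $1,972,950; Summit Outreach 1,219,172.80 → $1,219,150; North Nutrition 194,537.57 → $194,550.
Totals: West Mentoring $215,050 + $1,972,950 = $2,188,000; Summit Outreach $215,050 + $1,219,150 = $1,434,200; North Nutrition $215,050 + $194,550 = $409,600.

West Mentoring: $2,188,000 | Summit Outreach: $1,434,200 | North Nutrition: $409,600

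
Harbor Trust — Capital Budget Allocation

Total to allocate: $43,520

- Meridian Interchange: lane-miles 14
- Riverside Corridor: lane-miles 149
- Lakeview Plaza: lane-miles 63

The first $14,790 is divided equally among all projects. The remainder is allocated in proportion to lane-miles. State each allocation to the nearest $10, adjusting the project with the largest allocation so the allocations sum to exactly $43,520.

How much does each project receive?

Meridian Interchange: $6,710; Riverside Corridor: $23,870; Lakeview Plaza: $12,940

Equal tier: $14,790 ÷ 3 = $4,930 apiece.
Remainder $28,730 by lane-miles (total 226): Meridian Interchange 1,779.73 → $1,780; Riverside Corridor 18,941.46 → $18,940; Lakeview Plaza 8,008.81 → $8,010.
Totals: Meridian Interchange $4,930 + $1,780 = $6,710; Riverside Corridor $4,930 + $18,940 = $23,870; Lakeview Plaza $4,930 + $8,010 = $12,940.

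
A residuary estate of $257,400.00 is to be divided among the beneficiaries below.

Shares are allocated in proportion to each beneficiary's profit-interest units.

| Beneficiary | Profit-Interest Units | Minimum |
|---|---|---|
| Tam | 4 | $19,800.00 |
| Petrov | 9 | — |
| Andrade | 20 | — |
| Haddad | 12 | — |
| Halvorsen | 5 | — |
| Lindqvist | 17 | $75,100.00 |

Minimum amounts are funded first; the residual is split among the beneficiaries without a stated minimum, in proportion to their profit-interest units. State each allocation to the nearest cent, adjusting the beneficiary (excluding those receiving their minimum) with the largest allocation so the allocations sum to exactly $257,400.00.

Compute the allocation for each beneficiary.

Tam: $19,800.00 | Petrov: $31,793.48 | Andrade: $70,652.18 | Haddad: $42,391.30 | Halvorsen: $17,663.04 | Lindqvist: $75,100.00

Minimums first: Tam $19,800.00; Lindqvist $75,100.00. Balance $162,500.00.
Balance split over remaining profit-interest units 46: Petrov 31,793.4783 → $31,793.48; Andrade 70,652.1739 → $70,652.17; Haddad 42,391.3043 → $42,391.30; Halvorsen 17,663.0435 → $17,663.04.
Rounding difference +$0.01 applied to Andrade → $70,652.18.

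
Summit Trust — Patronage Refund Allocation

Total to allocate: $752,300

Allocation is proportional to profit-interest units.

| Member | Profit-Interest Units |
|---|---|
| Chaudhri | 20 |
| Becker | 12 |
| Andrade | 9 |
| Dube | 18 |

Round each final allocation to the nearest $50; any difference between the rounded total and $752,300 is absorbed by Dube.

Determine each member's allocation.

Chaudhri: $255,000 | Becker: $153,000 | Andrade: $114,750 | Dube: $229,550

Total profit-interest units = 59.
Raw shares: Chaudhri 20/59 × $752,300 = 255,016.95; Becker 12/59 × $752,300 = 153,010.17; Andrade 9/59 × $752,300 = 114,757.63; Dube 18/59 × $752,300 = 229,515.25.
After rounding ($50): Chaudhri $255,000; Becker $153,000; Andrade $114,750; Dube $229,500. Sum = $752,250.
Difference $752,300 − $752,250 = +$50 applied to Dube: Dube becomes $229,550.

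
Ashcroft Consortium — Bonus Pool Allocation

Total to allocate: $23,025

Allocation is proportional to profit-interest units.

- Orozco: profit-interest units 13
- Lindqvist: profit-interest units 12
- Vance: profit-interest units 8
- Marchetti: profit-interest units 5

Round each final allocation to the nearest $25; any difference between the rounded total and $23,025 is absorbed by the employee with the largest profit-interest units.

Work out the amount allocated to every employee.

Combined profit-interest units = 13 + 12 + 8 + 5 = 38.
Pro-rata amounts: Orozco 7,876.97; Lindqvist 7,271.05; Vance 4,847.37; Marchetti 3,029.61.
Rounded to nearest $25: Orozco $7,875; Lindqvist $7,275; Vance $4,850; Marchetti $3,025. Sum = $23,025.
No rounding difference to absorb.

Orozco: $7,875; Lindqvist: $7,275; Vance: $4,850; Marchetti: $3,025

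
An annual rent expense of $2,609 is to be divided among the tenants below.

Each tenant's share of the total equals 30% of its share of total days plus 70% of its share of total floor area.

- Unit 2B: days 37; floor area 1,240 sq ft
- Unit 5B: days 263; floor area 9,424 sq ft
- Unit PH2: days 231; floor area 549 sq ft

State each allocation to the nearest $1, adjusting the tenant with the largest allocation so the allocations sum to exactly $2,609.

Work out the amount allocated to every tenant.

Totals — days 531, floor area 11,213.
Blended shares (30% days + 70% floor area): Unit 2B 0.0983; Unit 5B 0.7369; Unit PH2 0.1648.
Proportional shares: Unit 2B 256.501; Unit 5B 1,922.58; Unit PH2 429.91.
After rounding ($1): Unit 2B $257; Unit 5B $1,923; Unit PH2 $430. Sum = $2,610.
Difference $2,609 − $2,610 = −$1 applied to largest allocation (Unit 5B): Unit 5B becomes $1,922.

Unit 2B: $257; Unit 5B: $1,922; Unit PH2: $430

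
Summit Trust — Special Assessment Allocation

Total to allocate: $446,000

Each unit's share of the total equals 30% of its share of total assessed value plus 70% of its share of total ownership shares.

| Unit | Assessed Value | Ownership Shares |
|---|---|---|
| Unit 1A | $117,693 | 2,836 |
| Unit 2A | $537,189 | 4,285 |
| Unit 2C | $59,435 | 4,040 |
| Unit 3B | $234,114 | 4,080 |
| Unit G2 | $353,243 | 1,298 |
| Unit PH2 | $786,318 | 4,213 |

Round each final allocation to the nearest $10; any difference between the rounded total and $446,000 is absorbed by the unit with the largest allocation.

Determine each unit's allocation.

Unit 1A: $50,210 · Unit 2A: $98,890 · Unit 2C: $64,590 · Unit 3B: $76,380 · Unit G2: $42,160 · Unit PH2: $113,770

Totals — assessed value 2,087,992, ownership shares 20,752.
Blended shares (30% assessed value + 70% ownership shares): Unit 1A 0.1126; Unit 2A 0.2217; Unit 2C 0.1448; Unit 3B 0.1713; Unit G2 0.0945; Unit PH2 0.2551.
Raw shares: Unit 1A 50,207.58; Unit 2A 98,888.42; Unit 2C 64,587.74; Unit 3B 76,383.07; Unit G2 42,163.60; Unit PH2 113,769.59.
After rounding ($10): Unit 1A $50,210; Unit 2A $98,890; Unit 2C $64,590; Unit 3B $76,380; Unit G2 $42,160; Unit PH2 $113,770. Sum = $446,000.
No rounding difference to absorb.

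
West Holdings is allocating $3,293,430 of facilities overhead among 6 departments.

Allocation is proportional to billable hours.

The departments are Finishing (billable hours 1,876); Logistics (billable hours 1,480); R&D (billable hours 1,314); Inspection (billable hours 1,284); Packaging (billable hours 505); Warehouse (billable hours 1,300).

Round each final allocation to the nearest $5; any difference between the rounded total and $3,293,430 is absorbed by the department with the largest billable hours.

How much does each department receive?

Billable hours total: 1,876 + 1,480 + 1,314 + 1,284 + 505 + 1,300 = 7,759.
Raw shares: Finishing 796,297.81; Logistics 628,209.36; R&D 557,748.04; Inspection 545,014.06; Packaging 214,355.22; Warehouse 551,805.52.
Rounded to nearest $5: Finishing $796,300; Logistics $628,210; R&D $557,750; Inspection $545,015; Packaging $214,355; Warehouse $551,805. Sum = $3,293,435.
Difference $3,293,430 − $3,293,435 = −$5 applied to largest billable hours (Finishing): Finishing becomes $796,295.

Finishing: $796,295 · Logistics: $628,210 · R&D: $557,750 · Inspection: $545,015 · Packaging: $214,355 · Warehouse: $551,805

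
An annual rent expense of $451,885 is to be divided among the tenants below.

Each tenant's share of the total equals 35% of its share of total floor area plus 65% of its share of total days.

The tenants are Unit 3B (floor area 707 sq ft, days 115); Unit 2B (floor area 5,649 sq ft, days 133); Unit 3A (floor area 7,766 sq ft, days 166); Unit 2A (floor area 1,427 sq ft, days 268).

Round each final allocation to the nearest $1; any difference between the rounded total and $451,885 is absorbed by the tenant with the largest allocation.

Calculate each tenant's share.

Floor area total 15,549; days total 682.
Composite weights (35% floor area + 65% days): Unit 3B 0.1255; Unit 2B 0.2539; Unit 3A 0.3330; Unit 2A 0.2875.
Proportional shares: Unit 3B 56,719.84; Unit 2B 114,740.66; Unit 3A 150,486.66; Unit 2A 129,937.84.
Rounded to nearest $1: Unit 3B $56,720; Unit 2B $114,741; Unit 3A $150,487; Unit 2A $129,938. Sum = $451,886.
Difference $451,885 − $451,886 = −$1 applied to largest allocation (Unit 3A): Unit 3A becomes $150,486.

Unit 3B: $56,720 · Unit 2B: $114,741 · Unit 3A: $150,486 · Unit 2A: $129,938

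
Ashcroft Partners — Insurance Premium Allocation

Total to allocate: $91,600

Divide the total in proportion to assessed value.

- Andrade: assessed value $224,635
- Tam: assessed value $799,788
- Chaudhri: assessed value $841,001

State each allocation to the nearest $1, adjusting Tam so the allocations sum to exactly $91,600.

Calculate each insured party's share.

Combined assessed value = 1,865,424.
Proportional shares: Andrade 224,635/1,865,424 × $91,600 = 11,030.504; Tam 799,788/1,865,424 × $91,600 = 39,272.88; Chaudhri 841,001/1,865,424 × $91,600 = 41,296.61.
At nearest $1: Andrade $11,031; Tam $39,273; Chaudhri $41,297. Sum = $91,601.
Difference $91,600 − $91,601 = −$1 applied to Tam: Tam becomes $39,272.

Andrade: $11,031 | Tam: $39,272 | Chaudhri: $41,297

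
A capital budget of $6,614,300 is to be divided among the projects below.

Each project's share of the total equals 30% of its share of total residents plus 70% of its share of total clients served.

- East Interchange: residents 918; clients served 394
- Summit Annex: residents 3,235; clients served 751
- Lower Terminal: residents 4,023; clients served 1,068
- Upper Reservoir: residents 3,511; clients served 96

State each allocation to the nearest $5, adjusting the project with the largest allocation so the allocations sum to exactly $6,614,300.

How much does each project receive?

Residents total 11,687; clients served total 2,309.
Blended shares (30% residents + 70% clients served): East Interchange 0.1430; Summit Annex 0.3107; Lower Terminal 0.4270; Upper Reservoir 0.1192.
Unrounded shares: East Interchange 945,912.97; Summit Annex 2,055,164.23; Lower Terminal 2,824,604.51; Upper Reservoir 788,618.28.
Rounded to nearest $5: East Interchange $945,915; Summit Annex $2,055,165; Lower Terminal $2,824,605; Upper Reservoir $788,620. Sum = $6,614,305.
Difference $6,614,300 − $6,614,305 = −$5 applied to largest allocation (Lower Terminal): Lower Terminal becomes $2,824,600.

East Interchange: $945,915; Summit Annex: $2,055,165; Lower Terminal: $2,824,600; Upper Reservoir: $788,620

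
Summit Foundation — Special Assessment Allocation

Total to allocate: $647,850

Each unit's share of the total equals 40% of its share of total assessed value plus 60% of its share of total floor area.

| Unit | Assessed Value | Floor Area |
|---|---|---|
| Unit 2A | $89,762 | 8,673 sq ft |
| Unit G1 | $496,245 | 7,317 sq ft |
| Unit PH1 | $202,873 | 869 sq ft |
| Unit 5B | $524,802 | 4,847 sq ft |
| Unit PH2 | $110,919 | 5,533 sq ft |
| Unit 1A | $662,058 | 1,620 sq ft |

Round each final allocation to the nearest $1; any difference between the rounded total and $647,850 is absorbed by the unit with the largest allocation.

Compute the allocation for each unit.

Totals — assessed value 2,086,659, floor area 28,859.
Composite weights (40% assessed value + 60% floor area): Unit 2A 0.1975; Unit G1 0.2473; Unit PH1 0.0570; Unit 5B 0.2014; Unit PH2 0.1363; Unit 1A 0.1606.
Unrounded shares: Unit 2A 127,966.53; Unit G1 160,182.88; Unit PH1 36,899.39; Unit 5B 130,460.22; Unit PH2 88,300.45; Unit 1A 104,040.53.
After rounding ($1): Unit 2A $127,967; Unit G1 $160,183; Unit PH1 $36,899; Unit 5B $130,460; Unit PH2 $88,300; Unit 1A $104,041. Sum = $647,850.
Rounded total matches; no reconciliation needed.

Unit 2A: $127,967 | Unit G1: $160,183 | Unit PH1: $36,899 | Unit 5B: $130,460 | Unit PH2: $88,300 | Unit 1A: $104,041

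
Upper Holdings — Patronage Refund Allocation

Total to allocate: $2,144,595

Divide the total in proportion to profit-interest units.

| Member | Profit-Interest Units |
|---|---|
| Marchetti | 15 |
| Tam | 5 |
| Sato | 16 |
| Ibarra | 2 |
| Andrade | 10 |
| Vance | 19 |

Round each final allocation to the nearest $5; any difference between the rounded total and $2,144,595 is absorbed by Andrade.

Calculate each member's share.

Marchetti: $480,135 · Tam: $160,045 · Sato: $512,140 · Ibarra: $64,020 · Andrade: $320,085 · Vance: $608,170

Combined profit-interest units = 67.
Pro-rata amounts: Marchetti 15/67 × $2,144,595 = 480,133.21; Tam 5/67 × $2,144,595 = 160,044.40; Sato 16/67 × $2,144,595 = 512,142.09; Ibarra 2/67 × $2,144,595 = 64,017.76; Andrade 10/67 × $2,144,595 = 320,088.81; Vance 19/67 × $2,144,595 = 608,168.73.
At nearest $5: Marchetti $480,135; Tam $160,045; Sato $512,140; Ibarra $64,020; Andrade $320,090; Vance $608,170. Sum = $2,144,600.
Difference $2,144,595 − $2,144,600 = −$5 applied to Andrade: Andrade becomes $320,085.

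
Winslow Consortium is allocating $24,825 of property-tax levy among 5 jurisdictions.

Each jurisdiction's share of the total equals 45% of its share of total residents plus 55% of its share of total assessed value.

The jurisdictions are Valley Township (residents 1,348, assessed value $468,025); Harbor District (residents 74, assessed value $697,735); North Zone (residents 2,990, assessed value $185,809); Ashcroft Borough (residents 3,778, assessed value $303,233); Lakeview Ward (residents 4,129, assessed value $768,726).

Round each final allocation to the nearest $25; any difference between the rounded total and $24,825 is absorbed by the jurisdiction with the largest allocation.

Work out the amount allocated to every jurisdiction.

Valley Township: $3,850; Harbor District: $4,000; North Zone: $3,750; Ashcroft Borough: $5,125; Lakeview Ward: $8,100

Residents total 12,319; assessed value total 2,423,528.
Combined weights (45% residents + 55% assessed value): Valley Township 0.1555; Harbor District 0.1610; North Zone 0.1514; Ashcroft Borough 0.2068; Lakeview Ward 0.3253.
Proportional shares: Valley Township 3,859.18; Harbor District 3,998.03; North Zone 3,758.24; Ashcroft Borough 5,134.37; Lakeview Ward 8,075.18.
After rounding ($25): Valley Township $3,850; Harbor District $4,000; North Zone $3,750; Ashcroft Borough $5,125; Lakeview Ward $8,075. Sum = $24,800.
Difference $24,825 − $24,800 = +$25 applied to largest allocation (Lakeview Ward): Lakeview Ward becomes $8,100.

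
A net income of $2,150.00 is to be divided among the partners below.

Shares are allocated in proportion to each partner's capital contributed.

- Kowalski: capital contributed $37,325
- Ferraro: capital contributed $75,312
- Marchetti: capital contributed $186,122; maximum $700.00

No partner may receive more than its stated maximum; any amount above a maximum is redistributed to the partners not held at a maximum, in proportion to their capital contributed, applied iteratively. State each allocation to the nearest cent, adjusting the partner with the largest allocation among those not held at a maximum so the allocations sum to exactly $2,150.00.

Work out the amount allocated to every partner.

Kowalski: $480.49 · Ferraro: $969.51 · Marchetti: $700.00

Capital contributed total: 298,759.
Pro-rata shares before constraints: Kowalski 268.6070; Ferraro 541.9780; Marchetti 1,339.41505.
Held at cap: Marchetti ($700.00); balance $1,450.00 reallocated over remaining capital contributed 112,637.
Remaining shares: Kowalski 480.4926 → $480.49; Ferraro 969.5074 → $969.51.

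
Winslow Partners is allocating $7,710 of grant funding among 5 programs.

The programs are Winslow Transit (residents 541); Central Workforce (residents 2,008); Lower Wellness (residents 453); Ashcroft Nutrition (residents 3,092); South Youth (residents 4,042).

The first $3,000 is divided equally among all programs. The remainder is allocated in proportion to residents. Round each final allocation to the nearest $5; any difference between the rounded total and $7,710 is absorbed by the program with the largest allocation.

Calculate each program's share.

Equal tier: $3,000 ÷ 5 = $600 apiece.
Remainder $4,710 by residents (total 10,136): Winslow Transit 251.39 → $250; Central Workforce 933.08 → $935; Lower Wellness 210.50 → $210; Ashcroft Nutrition 1,436.79 → $1,435; South Youth 1,878.24 → $1,880.
Totals: Winslow Transit $600 + $250 = $850; Central Workforce $600 + $935 = $1,535; Lower Wellness $600 + $210 = $810; Ashcroft Nutrition $600 + $1,435 = $2,035; South Youth $600 + $1,880 = $2,480.

Winslow Transit: $850 · Central Workforce: $1,535 · Lower Wellness: $810 · Ashcroft Nutrition: $2,035 · South Youth: $2,480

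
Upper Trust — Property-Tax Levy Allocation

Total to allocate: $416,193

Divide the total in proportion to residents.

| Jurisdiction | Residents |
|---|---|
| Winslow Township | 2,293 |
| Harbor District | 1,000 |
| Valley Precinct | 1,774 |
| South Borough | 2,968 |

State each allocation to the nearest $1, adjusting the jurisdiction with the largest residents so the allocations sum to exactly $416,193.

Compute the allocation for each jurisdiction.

Sum of residents: 8,035.
Unrounded shares: Winslow Township 2,293/8,035 × $416,193 = 118,771.69; Harbor District 1,000/8,035 × $416,193 = 51,797.51; Valley Precinct 1,774/8,035 × $416,193 = 91,888.78; South Borough 2,968/8,035 × $416,193 = 153,735.01.
At nearest $1: Winslow Township $118,772; Harbor District $51,798; Valley Precinct $91,889; South Borough $153,735. Sum = $416,194.
Difference $416,193 − $416,194 = −$1 applied to largest residents (South Borough): South Borough becomes $153,734.

Winslow Township: $118,772 | Harbor District: $51,798 | Valley Precinct: $91,889 | South Borough: $153,734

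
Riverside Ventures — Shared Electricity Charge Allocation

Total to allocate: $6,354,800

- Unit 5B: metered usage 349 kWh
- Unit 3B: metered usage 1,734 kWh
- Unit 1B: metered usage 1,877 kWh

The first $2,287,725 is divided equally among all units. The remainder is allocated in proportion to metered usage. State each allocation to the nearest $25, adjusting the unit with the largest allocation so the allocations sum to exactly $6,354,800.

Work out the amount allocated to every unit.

First tranche $2,287,725 split equally: $762,575 each.
Remainder $4,067,075 by metered usage (total 3,960): Unit 5B 358,436.66 → $358,425; Unit 3B 1,780,885.87 → $1,780,875; Unit 1B 1,927,752.47 → $1,927,750.
Rounding difference +$25 on remainder applied to Unit 1B.
Totals: Unit 5B $762,575 + $358,425 = $1,121,000; Unit 3B $762,575 + $1,780,875 = $2,543,450; Unit 1B $762,575 + $1,927,775 = $2,690,350.

Unit 5B: $1,121,000 | Unit 3B: $2,543,450 | Unit 1B: $2,690,350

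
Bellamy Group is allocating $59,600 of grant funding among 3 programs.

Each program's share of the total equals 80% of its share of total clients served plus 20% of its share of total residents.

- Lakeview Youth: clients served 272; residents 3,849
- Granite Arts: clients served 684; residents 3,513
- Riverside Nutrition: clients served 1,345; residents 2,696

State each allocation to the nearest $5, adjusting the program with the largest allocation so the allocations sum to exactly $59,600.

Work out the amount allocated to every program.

Totals — clients served 2,301, residents 10,058.
Combined weights (80% clients served + 20% residents): Lakeview Youth 0.1711; Granite Arts 0.3077; Riverside Nutrition 0.5212.
Raw shares: Lakeview Youth 10,197.78; Granite Arts 18,336.80; Riverside Nutrition 31,065.42.
After rounding ($5): Lakeview Youth $10,200; Granite Arts $18,335; Riverside Nutrition $31,065. Sum = $59,600.
Rounded total matches; no reconciliation needed.

Lakeview Youth: $10,200 · Granite Arts: $18,335 · Riverside Nutrition: $31,065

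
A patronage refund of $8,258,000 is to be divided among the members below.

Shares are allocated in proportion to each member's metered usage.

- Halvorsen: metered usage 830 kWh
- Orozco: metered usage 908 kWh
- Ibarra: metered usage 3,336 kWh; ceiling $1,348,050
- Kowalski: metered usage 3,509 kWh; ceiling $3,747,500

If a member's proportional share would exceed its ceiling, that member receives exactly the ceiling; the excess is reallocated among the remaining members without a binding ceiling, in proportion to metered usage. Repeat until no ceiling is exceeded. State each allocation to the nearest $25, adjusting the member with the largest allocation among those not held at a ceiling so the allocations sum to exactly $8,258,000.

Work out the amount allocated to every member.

Halvorsen: $1,510,250; Orozco: $1,652,200; Ibarra: $1,348,050; Kowalski: $3,747,500

Sum of metered usage: 8,583.
Unconstrained shares: Halvorsen 798,571.60; Orozco 873,618.08; Ibarra 3,209,680.53; Kowalski 3,376,129.79.
Cap binds for Ibarra ($1,348,050); remaining pool $6,909,950 reallocated over remaining metered usage 5,247.
Cap binds for Kowalski ($3,747,500); remaining pool $3,162,450 reallocated over remaining metered usage 1,738.
Remaining shares: Halvorsen 1,510,260.93 → $1,510,250; Orozco 1,652,189.07 → $1,652,200.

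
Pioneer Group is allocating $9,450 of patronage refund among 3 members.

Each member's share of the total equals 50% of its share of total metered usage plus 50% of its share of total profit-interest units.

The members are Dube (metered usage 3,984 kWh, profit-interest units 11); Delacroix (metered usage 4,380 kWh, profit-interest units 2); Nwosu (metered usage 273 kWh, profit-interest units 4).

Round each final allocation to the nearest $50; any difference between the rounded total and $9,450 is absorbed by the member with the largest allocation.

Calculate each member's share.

Dube: $5,250; Delacroix: $2,950; Nwosu: $1,250

Metered usage total 8,637; profit-interest units total 17.
Blended shares (50% metered usage + 50% profit-interest units): Dube 0.5542; Delacroix 0.3124; Nwosu 0.1335.
Raw shares: Dube 5,236.86; Delacroix 2,952.03; Nwosu 1,261.11.
At nearest $50: Dube $5,250; Delacroix $2,950; Nwosu $1,250. Sum = $9,450.
Sum already equals the total — no adjustment.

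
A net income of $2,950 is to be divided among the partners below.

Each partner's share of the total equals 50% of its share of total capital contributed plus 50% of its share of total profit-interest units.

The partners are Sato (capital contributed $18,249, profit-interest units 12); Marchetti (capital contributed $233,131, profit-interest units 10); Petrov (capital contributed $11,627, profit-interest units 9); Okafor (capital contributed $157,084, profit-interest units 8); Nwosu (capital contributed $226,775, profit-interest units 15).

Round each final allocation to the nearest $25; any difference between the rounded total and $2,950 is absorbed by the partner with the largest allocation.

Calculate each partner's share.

Capital contributed total 646,866; profit-interest units total 54.
Composite weights (50% capital contributed + 50% profit-interest units): Sato 0.1252; Marchetti 0.2728; Petrov 0.0923; Okafor 0.1955; Nwosu 0.3142.
Pro-rata amounts: Sato 369.39; Marchetti 804.74; Petrov 272.35; Okafor 576.71; Nwosu 926.82.
Rounded to nearest $25: Sato $375; Marchetti $800; Petrov $275; Okafor $575; Nwosu $925. Sum = $2,950.
Rounded total matches; no reconciliation needed.

Sato: $375 | Marchetti: $800 | Petrov: $275 | Okafor: $575 | Nwosu: $925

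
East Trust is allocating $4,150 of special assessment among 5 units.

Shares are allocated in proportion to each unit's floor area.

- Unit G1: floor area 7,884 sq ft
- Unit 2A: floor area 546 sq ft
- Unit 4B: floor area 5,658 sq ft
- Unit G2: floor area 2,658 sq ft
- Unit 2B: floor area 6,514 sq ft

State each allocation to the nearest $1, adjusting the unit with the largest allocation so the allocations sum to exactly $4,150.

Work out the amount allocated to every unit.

Unit G1: $1,408; Unit 2A: $97; Unit 4B: $1,009; Unit G2: $474; Unit 2B: $1,162

Combined floor area = 23,260.
Raw shares: Unit G1 7,884/23,260 × $4,150 = 1,406.65; Unit 2A 546/23,260 × $4,150 = 97.42; Unit 4B 5,658/23,260 × $4,150 = 1,009.49; Unit G2 2,658/23,260 × $4,150 = 474.23; Unit 2B 6,514/23,260 × $4,150 = 1,162.21.
At nearest $1: Unit G1 $1,407; Unit 2A $97; Unit 4B $1,009; Unit G2 $474; Unit 2B $1,162. Sum = $4,149.
Difference $4,150 − $4,149 = +$1 applied to largest allocation (Unit G1): Unit G1 becomes $1,408.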